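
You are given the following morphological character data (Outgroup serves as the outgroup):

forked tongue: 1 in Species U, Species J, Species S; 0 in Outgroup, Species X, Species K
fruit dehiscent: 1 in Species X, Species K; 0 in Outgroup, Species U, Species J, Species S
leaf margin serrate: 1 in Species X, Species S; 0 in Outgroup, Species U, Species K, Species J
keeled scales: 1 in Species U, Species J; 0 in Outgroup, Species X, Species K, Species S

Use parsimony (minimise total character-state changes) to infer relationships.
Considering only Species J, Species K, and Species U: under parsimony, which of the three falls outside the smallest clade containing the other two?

The outgroup has state '0' for every character, so '1' is the derived state throughout.
Only Species J, Species S, and Species U show the derived state '1' for forked tongue, supporting them as a clade.
fruit dehiscent (derived state '1') is shared by Species K and Species X — a synapomorphy uniting that clade.
leaf margin serrate groups Species S and Species X, which is incompatible with the clades supported by the remaining characters; treating it as convergent (homoplasy) costs fewer steps than any alternative tree.
keeled scales (derived state '1') is shared by Species J and Species U — a synapomorphy uniting that clade.
Most parsimonious ingroup topology: ((Species X,Species K),((Species U,Species J),Species S)).
Species J and Species U share a more recent common ancestor with each other than either does with Species K, so Species K is the least closely related of the three.

Species K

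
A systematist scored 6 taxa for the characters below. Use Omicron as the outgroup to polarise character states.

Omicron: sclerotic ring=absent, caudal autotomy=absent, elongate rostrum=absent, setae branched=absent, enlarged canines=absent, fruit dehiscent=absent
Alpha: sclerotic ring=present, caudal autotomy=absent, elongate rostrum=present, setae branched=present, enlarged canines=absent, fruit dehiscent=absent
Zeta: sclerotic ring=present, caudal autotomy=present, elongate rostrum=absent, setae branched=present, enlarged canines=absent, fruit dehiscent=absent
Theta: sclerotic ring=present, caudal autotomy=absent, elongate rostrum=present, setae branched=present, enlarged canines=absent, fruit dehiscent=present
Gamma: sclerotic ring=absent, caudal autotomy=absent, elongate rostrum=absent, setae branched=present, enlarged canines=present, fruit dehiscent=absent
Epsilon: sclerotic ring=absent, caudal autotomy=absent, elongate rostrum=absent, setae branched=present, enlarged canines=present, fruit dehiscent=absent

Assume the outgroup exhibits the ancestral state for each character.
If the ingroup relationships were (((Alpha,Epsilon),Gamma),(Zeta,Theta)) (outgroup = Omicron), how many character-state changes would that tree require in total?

9

Map each character onto (((Alpha,Epsilon),Gamma),(Zeta,Theta)) (rooted by Omicron) and count the minimum state changes it requires (Fitch parsimony):
sclerotic ring: 2; caudal autotomy: 1; elongate rostrum: 2; setae branched: 1; enlarged canines: 2; fruit dehiscent: 1.
Total tree length = 9.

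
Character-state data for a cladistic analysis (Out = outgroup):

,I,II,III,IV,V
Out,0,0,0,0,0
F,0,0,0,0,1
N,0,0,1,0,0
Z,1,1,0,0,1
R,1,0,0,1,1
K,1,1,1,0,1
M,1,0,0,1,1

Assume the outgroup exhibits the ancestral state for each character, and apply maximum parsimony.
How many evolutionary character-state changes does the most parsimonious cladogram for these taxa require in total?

6

The outgroup has state '0' for every character, so '1' is the derived state throughout.
I: derived state '1' in K, M, R, and Z only — synapomorphy for {K, M, R, Z}.
Only K and Z show the derived state '1' for II, supporting them as a clade.
III (state '1') occurs in K and N but conflicts with the nesting implied by the other characters — most parsimoniously interpreted as homoplasy.
Only M and R show the derived state '1' for IV, supporting them as a clade.
Only F, K, M, R, and Z show the derived state '1' for V, supporting them as a clade.
Most parsimonious ingroup topology: ((F,((Z,K),(R,M))),N).
Changes per character on this tree: I: 1; II: 1; III: 2; IV: 1; V: 1.
Total = 6.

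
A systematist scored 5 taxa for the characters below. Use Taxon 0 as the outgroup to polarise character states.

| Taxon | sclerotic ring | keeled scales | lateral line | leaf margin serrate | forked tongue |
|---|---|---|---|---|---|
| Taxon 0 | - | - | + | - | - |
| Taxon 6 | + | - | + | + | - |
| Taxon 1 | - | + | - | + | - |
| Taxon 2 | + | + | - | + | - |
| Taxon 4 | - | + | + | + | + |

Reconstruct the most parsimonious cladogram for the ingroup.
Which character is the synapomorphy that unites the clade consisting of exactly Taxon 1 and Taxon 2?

lateral line

Character polarity is set by the outgroup: the derived state is whichever differs from the outgroup's state, so for lateral line the derived state is '-', and for the remaining characters it is '+'.
sclerotic ring (state '+') occurs in Taxon 2 and Taxon 6 but conflicts with the nesting implied by the other characters — most parsimoniously interpreted as homoplasy.
Only Taxon 1, Taxon 2, and Taxon 4 show the derived state '+' for keeled scales, supporting them as a clade.
lateral line: derived state '-' in Taxon 1 and Taxon 2 only — synapomorphy for {Taxon 1, Taxon 2}.
leaf margin serrate (derived state '+') is shared by all ingroup taxa — unites the whole ingroup.
forked tongue (derived state '+') is unique to Taxon 4 (autapomorphy; uninformative for grouping).
Most parsimonious ingroup topology: (Taxon 6,((Taxon 1,Taxon 2),Taxon 4)).
The clade {Taxon 1, Taxon 2} is supported by lateral line: its derived state '-' occurs in exactly those taxa and in no other taxon (including the outgroup).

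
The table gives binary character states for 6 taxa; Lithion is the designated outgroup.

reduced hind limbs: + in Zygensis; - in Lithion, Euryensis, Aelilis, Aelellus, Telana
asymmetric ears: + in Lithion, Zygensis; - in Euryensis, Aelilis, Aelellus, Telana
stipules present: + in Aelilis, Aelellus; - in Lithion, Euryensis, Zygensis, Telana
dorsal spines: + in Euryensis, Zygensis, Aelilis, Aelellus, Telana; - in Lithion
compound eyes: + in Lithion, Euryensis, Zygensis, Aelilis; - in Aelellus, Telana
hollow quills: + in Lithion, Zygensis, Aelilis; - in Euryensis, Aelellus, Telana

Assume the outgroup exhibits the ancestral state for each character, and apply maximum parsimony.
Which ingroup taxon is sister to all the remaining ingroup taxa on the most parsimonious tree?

Zygensis

Character polarity is set by the outgroup: the derived state is whichever differs from the outgroup's state, so for asymmetric ears, compound eyes, hollow quills the derived state is '-', and for the remaining characters it is '+'.
reduced hind limbs: derived state '+' in Zygensis only — an autapomorphy, so it tells us nothing about relationships among taxa.
Only Aelellus, Aelilis, Euryensis, and Telana show the derived state '-' for asymmetric ears, supporting them as a clade.
stipules present groups Aelellus and Aelilis, which is incompatible with the clades supported by the remaining characters; treating it as convergent (homoplasy) costs fewer steps than any alternative tree.
dorsal spines (derived state '+') is shared by all ingroup taxa — unites the whole ingroup.
compound eyes: derived state '-' in Aelellus and Telana only — synapomorphy for {Aelellus, Telana}.
hollow quills (derived state '-') is shared by Aelellus, Euryensis, and Telana — a synapomorphy uniting that clade.
Most parsimonious ingroup topology: (((Euryensis,(Aelellus,Telana)),Aelilis),Zygensis).
Zygensis is sister to the clade containing all other ingroup taxa, so it is the earliest-diverging (most basal) ingroup lineage.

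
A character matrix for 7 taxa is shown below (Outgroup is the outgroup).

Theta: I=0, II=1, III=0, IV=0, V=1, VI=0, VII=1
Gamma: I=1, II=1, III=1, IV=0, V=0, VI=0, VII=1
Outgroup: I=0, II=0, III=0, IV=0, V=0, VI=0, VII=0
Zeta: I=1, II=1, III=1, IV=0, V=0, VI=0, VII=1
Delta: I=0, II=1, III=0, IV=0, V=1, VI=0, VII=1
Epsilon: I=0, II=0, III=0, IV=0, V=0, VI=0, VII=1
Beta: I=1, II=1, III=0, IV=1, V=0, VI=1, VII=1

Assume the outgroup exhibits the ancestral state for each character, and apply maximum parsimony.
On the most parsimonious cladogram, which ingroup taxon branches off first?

Epsilon

The outgroup has state '0' for every character, so '1' is the derived state throughout.
I (derived state '1') is shared by Beta, Gamma, and Zeta — a synapomorphy uniting that clade.
II: derived state '1' in Beta, Delta, Gamma, Theta, and Zeta only — synapomorphy for {Beta, Delta, Gamma, Theta, Zeta}.
III (derived state '1') is shared by Gamma and Zeta — a synapomorphy uniting that clade.
IV (derived state '1') is unique to Beta (autapomorphy; uninformative for grouping).
V (derived state '1') is shared by Delta and Theta — a synapomorphy uniting that clade.
VI: derived state '1' in Beta only — an autapomorphy, so it tells us nothing about relationships among taxa.
VII (derived state '1') is shared by all ingroup taxa — unites the whole ingroup.
Most parsimonious ingroup topology: ((((Gamma,Zeta),Beta),(Delta,Theta)),Epsilon).
Epsilon is sister to the clade containing all other ingroup taxa, so it is the earliest-diverging (most basal) ingroup lineage.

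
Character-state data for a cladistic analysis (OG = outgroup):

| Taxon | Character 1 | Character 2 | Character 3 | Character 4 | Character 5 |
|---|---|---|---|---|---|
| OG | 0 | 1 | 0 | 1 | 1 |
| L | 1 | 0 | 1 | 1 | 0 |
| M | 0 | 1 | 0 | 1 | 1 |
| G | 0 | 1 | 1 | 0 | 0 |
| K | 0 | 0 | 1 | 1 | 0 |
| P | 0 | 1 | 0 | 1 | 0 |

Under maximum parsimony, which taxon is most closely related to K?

Character polarity is set by the outgroup: the derived state is whichever differs from the outgroup's state, so for Character 2, Character 4, Character 5 the derived state is '0', and for the remaining characters it is '1'.
Character 1 (derived state '1') is unique to L (autapomorphy; uninformative for grouping).
Only K and L show the derived state '0' for Character 2, supporting them as a clade.
Character 3 (derived state '1') is shared by G, K, and L — a synapomorphy uniting that clade.
Character 4: derived state '0' in G only — an autapomorphy, so it tells us nothing about relationships among taxa.
Only G, K, L, and P show the derived state '0' for Character 5, supporting them as a clade.
Most parsimonious ingroup topology: ((((L,K),G),P),M).
K and L form a cherry on this tree, so they are sister taxa.

L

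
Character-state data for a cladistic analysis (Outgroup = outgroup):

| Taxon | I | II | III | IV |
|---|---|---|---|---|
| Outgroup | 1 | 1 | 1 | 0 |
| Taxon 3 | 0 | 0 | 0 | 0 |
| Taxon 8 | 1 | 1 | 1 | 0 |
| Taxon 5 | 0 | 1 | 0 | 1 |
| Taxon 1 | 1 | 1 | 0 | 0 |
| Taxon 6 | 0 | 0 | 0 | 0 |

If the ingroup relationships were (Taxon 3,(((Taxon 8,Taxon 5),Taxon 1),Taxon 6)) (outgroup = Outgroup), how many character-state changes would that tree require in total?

8

Map each character onto (Taxon 3,(((Taxon 8,Taxon 5),Taxon 1),Taxon 6)) (rooted by Outgroup) and count the minimum state changes it requires (Fitch parsimony):
I: 3; II: 2; III: 2; IV: 1.
Total tree length = 8.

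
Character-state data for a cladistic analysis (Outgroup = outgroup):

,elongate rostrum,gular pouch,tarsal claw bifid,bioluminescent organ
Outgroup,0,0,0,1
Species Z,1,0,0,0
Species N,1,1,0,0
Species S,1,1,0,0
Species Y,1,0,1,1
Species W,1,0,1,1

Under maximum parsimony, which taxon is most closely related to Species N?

Species S

Character polarity is set by the outgroup: the derived state is whichever differs from the outgroup's state, so for bioluminescent organ the derived state is '0', and for the remaining characters it is '1'.
elongate rostrum (derived state '1') is shared by all ingroup taxa — unites the whole ingroup.
gular pouch (derived state '1') is shared by Species N and Species S — a synapomorphy uniting that clade.
Only Species W and Species Y show the derived state '1' for tarsal claw bifid, supporting them as a clade.
Only Species N, Species S, and Species Z show the derived state '0' for bioluminescent organ, supporting them as a clade.
Most parsimonious ingroup topology: ((Species Z,(Species N,Species S)),(Species Y,Species W)).
Species N and Species S form a cherry on this tree, so they are sister taxa.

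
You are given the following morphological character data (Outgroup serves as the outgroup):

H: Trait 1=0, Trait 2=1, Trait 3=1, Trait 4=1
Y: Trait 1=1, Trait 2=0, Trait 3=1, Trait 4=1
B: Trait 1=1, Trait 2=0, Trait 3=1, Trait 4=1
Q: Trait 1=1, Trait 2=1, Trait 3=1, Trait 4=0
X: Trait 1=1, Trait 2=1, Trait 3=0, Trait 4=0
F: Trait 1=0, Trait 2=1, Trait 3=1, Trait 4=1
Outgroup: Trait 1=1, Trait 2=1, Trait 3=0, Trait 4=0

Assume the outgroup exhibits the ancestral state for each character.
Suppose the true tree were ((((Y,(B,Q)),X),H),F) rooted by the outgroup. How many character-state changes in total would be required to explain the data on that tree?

Map each character onto ((((Y,(B,Q)),X),H),F) (rooted by Outgroup) and count the minimum state changes it requires (Fitch parsimony):
Trait 1: 2; Trait 2: 2; Trait 3: 2; Trait 4: 3.
Total tree length = 9.

9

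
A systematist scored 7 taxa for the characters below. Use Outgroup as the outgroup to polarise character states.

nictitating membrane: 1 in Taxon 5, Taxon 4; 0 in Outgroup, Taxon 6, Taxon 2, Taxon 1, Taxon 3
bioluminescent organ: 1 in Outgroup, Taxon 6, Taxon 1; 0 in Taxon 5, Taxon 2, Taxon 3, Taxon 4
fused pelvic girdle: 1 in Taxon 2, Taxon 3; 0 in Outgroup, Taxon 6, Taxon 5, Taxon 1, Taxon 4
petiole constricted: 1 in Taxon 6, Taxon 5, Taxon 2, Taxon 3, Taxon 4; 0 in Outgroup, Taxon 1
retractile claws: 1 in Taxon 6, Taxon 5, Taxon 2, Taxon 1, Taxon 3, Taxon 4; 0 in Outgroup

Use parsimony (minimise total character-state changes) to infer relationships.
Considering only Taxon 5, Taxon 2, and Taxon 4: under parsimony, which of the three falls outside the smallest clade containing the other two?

Taxon 2

Character polarity is set by the outgroup: the derived state is whichever differs from the outgroup's state, so for bioluminescent organ the derived state is '0', and for the remaining characters it is '1'.
Only Taxon 4 and Taxon 5 show the derived state '1' for nictitating membrane, supporting them as a clade.
bioluminescent organ (derived state '0') is shared by Taxon 2, Taxon 3, Taxon 4, and Taxon 5 — a synapomorphy uniting that clade.
Only Taxon 2 and Taxon 3 show the derived state '1' for fused pelvic girdle, supporting them as a clade.
petiole constricted: derived state '1' in Taxon 2, Taxon 3, Taxon 4, Taxon 5, and Taxon 6 only — synapomorphy for {Taxon 2, Taxon 3, Taxon 4, Taxon 5, Taxon 6}.
All ingroup taxa share the derived state '1' for retractile claws; it defines the ingroup but does not resolve relationships within it.
Most parsimonious ingroup topology: ((Taxon 6,((Taxon 5,Taxon 4),(Taxon 2,Taxon 3))),Taxon 1).
Taxon 5 and Taxon 4 share a more recent common ancestor with each other than either does with Taxon 2, so Taxon 2 is the least closely related of the three.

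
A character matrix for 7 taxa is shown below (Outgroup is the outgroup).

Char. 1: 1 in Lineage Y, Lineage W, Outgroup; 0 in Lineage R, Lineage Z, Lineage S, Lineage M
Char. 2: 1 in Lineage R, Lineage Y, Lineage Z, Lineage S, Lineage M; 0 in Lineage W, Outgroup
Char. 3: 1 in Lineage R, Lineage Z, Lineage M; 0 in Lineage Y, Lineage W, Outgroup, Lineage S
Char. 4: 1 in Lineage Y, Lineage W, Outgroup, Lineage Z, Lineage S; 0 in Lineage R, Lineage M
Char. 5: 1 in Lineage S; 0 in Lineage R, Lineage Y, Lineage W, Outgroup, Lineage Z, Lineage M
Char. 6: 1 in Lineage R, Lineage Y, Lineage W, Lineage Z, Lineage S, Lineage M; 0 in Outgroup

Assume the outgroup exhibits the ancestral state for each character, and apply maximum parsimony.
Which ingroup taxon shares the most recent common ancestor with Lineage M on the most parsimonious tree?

Character polarity is set by the outgroup: the derived state is whichever differs from the outgroup's state, so for Char. 1, Char. 4 the derived state is '0', and for the remaining characters it is '1'.
Char. 1: derived state '0' in Lineage M, Lineage R, Lineage S, and Lineage Z only — synapomorphy for {Lineage M, Lineage R, Lineage S, Lineage Z}.
Char. 2 (derived state '1') is shared by Lineage M, Lineage R, Lineage S, Lineage Y, and Lineage Z — a synapomorphy uniting that clade.
Char. 3 (derived state '1') is shared by Lineage M, Lineage R, and Lineage Z — a synapomorphy uniting that clade.
Char. 4 (derived state '0') is shared by Lineage M and Lineage R — a synapomorphy uniting that clade.
Char. 5 (derived state '1') is unique to Lineage S (autapomorphy; uninformative for grouping).
Char. 6 (derived state '1') is shared by all ingroup taxa — unites the whole ingroup.
Most parsimonious ingroup topology: ((((Lineage Z,(Lineage R,Lineage M)),Lineage S),Lineage Y),Lineage W).
Lineage M and Lineage R form a cherry on this tree, so they are sister taxa.

Lineage R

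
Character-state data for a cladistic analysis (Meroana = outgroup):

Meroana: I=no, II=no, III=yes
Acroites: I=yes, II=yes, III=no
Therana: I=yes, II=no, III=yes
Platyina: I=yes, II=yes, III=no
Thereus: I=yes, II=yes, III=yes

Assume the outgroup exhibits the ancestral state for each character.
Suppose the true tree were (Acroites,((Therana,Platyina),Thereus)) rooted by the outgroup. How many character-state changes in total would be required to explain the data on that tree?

5

Map each character onto (Acroites,((Therana,Platyina),Thereus)) (rooted by Meroana) and count the minimum state changes it requires (Fitch parsimony):
I: 1; II: 2; III: 2.
Total tree length = 5.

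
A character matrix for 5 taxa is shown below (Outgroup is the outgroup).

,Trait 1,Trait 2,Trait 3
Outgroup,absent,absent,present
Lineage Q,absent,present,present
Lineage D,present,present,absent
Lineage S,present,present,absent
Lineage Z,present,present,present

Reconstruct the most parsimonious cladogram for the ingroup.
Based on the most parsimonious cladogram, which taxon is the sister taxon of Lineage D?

Lineage S

Character polarity is set by the outgroup: the derived state is whichever differs from the outgroup's state, so for Trait 3 the derived state is 'absent', and for the remaining characters it is 'present'.
Only Lineage D, Lineage S, and Lineage Z show the derived state 'present' for Trait 1, supporting them as a clade.
Trait 2 (derived state 'present') is shared by all ingroup taxa — unites the whole ingroup.
Only Lineage D and Lineage S show the derived state 'absent' for Trait 3, supporting them as a clade.
Most parsimonious ingroup topology: (Lineage Q,((Lineage D,Lineage S),Lineage Z)).
Lineage D and Lineage S form a cherry on this tree, so they are sister taxa.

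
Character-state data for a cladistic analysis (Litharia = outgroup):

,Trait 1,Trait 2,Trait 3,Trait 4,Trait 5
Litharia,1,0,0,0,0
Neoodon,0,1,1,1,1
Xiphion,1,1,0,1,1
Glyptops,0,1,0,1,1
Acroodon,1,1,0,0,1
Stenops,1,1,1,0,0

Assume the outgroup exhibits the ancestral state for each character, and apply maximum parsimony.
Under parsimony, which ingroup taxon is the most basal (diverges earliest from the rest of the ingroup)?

Stenops

Character polarity is set by the outgroup: the derived state is whichever differs from the outgroup's state, so for Trait 1 the derived state is '0', and for the remaining characters it is '1'.
Trait 1 (derived state '0') is shared by Glyptops and Neoodon — a synapomorphy uniting that clade.
All ingroup taxa share the derived state '1' for Trait 2; it defines the ingroup but does not resolve relationships within it.
Trait 3 (state '1') occurs in Neoodon and Stenops but conflicts with the nesting implied by the other characters — most parsimoniously interpreted as homoplasy.
Trait 4: derived state '1' in Glyptops, Neoodon, and Xiphion only — synapomorphy for {Glyptops, Neoodon, Xiphion}.
Only Acroodon, Glyptops, Neoodon, and Xiphion show the derived state '1' for Trait 5, supporting them as a clade.
Most parsimonious ingroup topology: ((((Neoodon,Glyptops),Xiphion),Acroodon),Stenops).
Stenops is sister to the clade containing all other ingroup taxa, so it is the earliest-diverging (most basal) ingroup lineage.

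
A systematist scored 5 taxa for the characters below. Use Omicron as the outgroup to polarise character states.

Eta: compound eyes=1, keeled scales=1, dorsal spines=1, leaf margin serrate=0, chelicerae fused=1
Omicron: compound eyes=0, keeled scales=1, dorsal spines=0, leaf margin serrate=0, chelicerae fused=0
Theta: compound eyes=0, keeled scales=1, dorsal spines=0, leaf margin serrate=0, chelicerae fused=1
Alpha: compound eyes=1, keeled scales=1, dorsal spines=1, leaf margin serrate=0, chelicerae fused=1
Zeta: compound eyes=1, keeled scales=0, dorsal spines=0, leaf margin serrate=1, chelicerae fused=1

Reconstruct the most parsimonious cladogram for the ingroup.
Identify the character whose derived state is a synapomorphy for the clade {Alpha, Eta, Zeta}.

Character polarity is set by the outgroup: the derived state is whichever differs from the outgroup's state, so for keeled scales the derived state is '0', and for the remaining characters it is '1'.
compound eyes: derived state '1' in Alpha, Eta, and Zeta only — synapomorphy for {Alpha, Eta, Zeta}.
keeled scales: derived state '0' in Zeta only — an autapomorphy, so it tells us nothing about relationships among taxa.
dorsal spines: derived state '1' in Alpha and Eta only — synapomorphy for {Alpha, Eta}.
leaf margin serrate: derived state '1' in Zeta only — an autapomorphy, so it tells us nothing about relationships among taxa.
chelicerae fused (derived state '1') is shared by all ingroup taxa — unites the whole ingroup.
Most parsimonious ingroup topology: ((Zeta,(Eta,Alpha)),Theta).
The clade {Alpha, Eta, Zeta} is supported by compound eyes: its derived state '1' occurs in exactly those taxa and in no other taxon (including the outgroup).

compound eyes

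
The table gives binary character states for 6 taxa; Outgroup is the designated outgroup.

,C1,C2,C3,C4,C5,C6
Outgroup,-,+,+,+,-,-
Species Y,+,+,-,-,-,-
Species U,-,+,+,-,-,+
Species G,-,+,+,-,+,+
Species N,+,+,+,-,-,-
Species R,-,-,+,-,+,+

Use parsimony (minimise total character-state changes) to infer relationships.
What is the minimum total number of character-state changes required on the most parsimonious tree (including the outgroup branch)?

Character polarity is set by the outgroup: the derived state is whichever differs from the outgroup's state, so for C2, C3, C4 the derived state is '-', and for the remaining characters it is '+'.
C1: derived state '+' in Species N and Species Y only — synapomorphy for {Species N, Species Y}.
C2: derived state '-' in Species R only — an autapomorphy, so it tells us nothing about relationships among taxa.
C3 (derived state '-') is unique to Species Y (autapomorphy; uninformative for grouping).
All ingroup taxa share the derived state '-' for C4; it defines the ingroup but does not resolve relationships within it.
C5: derived state '+' in Species G and Species R only — synapomorphy for {Species G, Species R}.
C6 (derived state '+') is shared by Species G, Species R, and Species U — a synapomorphy uniting that clade.
Most parsimonious ingroup topology: ((Species Y,Species N),(Species U,(Species G,Species R))).
Changes per character on this tree: C1: 1; C2: 1; C3: 1; C4: 1; C5: 1; C6: 1.
Total = 6.

6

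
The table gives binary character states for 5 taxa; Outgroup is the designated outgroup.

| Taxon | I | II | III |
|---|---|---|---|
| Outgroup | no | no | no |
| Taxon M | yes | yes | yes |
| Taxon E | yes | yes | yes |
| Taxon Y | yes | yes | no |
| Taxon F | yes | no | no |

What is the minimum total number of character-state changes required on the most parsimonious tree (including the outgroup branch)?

The outgroup has state 'no' for every character, so 'yes' is the derived state throughout.
I (derived state 'yes') is shared by all ingroup taxa — unites the whole ingroup.
II (derived state 'yes') is shared by Taxon E, Taxon M, and Taxon Y — a synapomorphy uniting that clade.
III: derived state 'yes' in Taxon E and Taxon M only — synapomorphy for {Taxon E, Taxon M}.
Most parsimonious ingroup topology: (((Taxon M,Taxon E),Taxon Y),Taxon F).
Changes per character on this tree: I: 1; II: 1; III: 1.
Total = 3.

3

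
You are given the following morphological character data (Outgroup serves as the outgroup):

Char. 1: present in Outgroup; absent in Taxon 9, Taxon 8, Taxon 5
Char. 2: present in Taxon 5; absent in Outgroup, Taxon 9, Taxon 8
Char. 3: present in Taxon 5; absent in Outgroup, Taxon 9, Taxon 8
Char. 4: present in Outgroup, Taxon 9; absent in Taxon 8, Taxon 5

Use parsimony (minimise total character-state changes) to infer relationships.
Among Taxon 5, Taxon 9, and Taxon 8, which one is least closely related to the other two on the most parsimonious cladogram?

Taxon 9

Character polarity is set by the outgroup: the derived state is whichever differs from the outgroup's state, so for Char. 1, Char. 4 the derived state is 'absent', and for the remaining characters it is 'present'.
Char. 1 (derived state 'absent') is shared by all ingroup taxa — unites the whole ingroup.
Char. 2 (derived state 'present') is unique to Taxon 5 (autapomorphy; uninformative for grouping).
Char. 3 (derived state 'present') is unique to Taxon 5 (autapomorphy; uninformative for grouping).
Char. 4 (derived state 'absent') is shared by Taxon 5 and Taxon 8 — a synapomorphy uniting that clade.
Most parsimonious ingroup topology: (Taxon 9,(Taxon 8,Taxon 5)).
Taxon 8 and Taxon 5 share a more recent common ancestor with each other than either does with Taxon 9, so Taxon 9 is the least closely related of the three.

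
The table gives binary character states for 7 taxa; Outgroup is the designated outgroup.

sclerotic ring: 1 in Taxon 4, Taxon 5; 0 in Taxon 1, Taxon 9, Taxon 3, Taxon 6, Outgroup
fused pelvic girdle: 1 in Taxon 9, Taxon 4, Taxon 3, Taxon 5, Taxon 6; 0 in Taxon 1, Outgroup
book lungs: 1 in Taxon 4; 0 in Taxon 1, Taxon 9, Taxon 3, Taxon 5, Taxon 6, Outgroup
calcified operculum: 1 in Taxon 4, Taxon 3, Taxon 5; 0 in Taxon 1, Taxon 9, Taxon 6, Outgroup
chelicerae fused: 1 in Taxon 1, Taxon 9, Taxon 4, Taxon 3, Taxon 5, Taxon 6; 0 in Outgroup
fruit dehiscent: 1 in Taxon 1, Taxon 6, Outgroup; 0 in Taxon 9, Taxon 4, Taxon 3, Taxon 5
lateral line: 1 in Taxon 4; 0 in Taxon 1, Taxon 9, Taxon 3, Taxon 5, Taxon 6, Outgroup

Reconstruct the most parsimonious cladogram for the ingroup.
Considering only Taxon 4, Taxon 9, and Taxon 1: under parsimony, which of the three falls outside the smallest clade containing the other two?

Taxon 1

Character polarity is set by the outgroup: the derived state is whichever differs from the outgroup's state, so for fruit dehiscent the derived state is '0', and for the remaining characters it is '1'.
Only Taxon 4 and Taxon 5 show the derived state '1' for sclerotic ring, supporting them as a clade.
fused pelvic girdle (derived state '1') is shared by Taxon 3, Taxon 4, Taxon 5, Taxon 6, and Taxon 9 — a synapomorphy uniting that clade.
book lungs: derived state '1' in Taxon 4 only — an autapomorphy, so it tells us nothing about relationships among taxa.
Only Taxon 3, Taxon 4, and Taxon 5 show the derived state '1' for calcified operculum, supporting them as a clade.
All ingroup taxa share the derived state '1' for chelicerae fused; it defines the ingroup but does not resolve relationships within it.
Only Taxon 3, Taxon 4, Taxon 5, and Taxon 9 show the derived state '0' for fruit dehiscent, supporting them as a clade.
lateral line: derived state '1' in Taxon 4 only — an autapomorphy, so it tells us nothing about relationships among taxa.
Most parsimonious ingroup topology: (((((Taxon 5,Taxon 4),Taxon 3),Taxon 9),Taxon 6),Taxon 1).
Taxon 9 and Taxon 4 share a more recent common ancestor with each other than either does with Taxon 1, so Taxon 1 is the least closely related of the three.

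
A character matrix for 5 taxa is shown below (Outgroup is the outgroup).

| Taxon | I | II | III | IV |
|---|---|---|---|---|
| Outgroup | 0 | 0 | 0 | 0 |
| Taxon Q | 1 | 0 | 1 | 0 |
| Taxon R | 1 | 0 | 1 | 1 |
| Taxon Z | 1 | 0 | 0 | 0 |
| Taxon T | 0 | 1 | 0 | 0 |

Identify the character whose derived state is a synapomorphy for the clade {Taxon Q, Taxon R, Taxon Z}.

I

The outgroup has state '0' for every character, so '1' is the derived state throughout.
I (derived state '1') is shared by Taxon Q, Taxon R, and Taxon Z — a synapomorphy uniting that clade.
II (derived state '1') is unique to Taxon T (autapomorphy; uninformative for grouping).
III (derived state '1') is shared by Taxon Q and Taxon R — a synapomorphy uniting that clade.
IV (derived state '1') is unique to Taxon R (autapomorphy; uninformative for grouping).
Most parsimonious ingroup topology: (((Taxon Q,Taxon R),Taxon Z),Taxon T).
The clade {Taxon Q, Taxon R, Taxon Z} is supported by I: its derived state '1' occurs in exactly those taxa and in no other taxon (including the outgroup).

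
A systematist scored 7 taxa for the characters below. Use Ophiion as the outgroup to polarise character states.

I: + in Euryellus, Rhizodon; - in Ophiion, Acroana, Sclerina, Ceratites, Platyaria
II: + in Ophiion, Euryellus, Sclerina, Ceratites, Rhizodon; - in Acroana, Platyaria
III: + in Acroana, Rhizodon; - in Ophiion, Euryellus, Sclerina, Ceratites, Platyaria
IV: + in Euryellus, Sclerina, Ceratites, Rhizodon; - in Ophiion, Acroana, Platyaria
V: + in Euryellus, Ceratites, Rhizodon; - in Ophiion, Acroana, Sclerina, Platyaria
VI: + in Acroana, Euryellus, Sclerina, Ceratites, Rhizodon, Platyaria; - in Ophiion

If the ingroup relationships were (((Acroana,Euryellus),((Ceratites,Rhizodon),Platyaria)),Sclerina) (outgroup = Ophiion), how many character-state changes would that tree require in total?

12

Map each character onto (((Acroana,Euryellus),((Ceratites,Rhizodon),Platyaria)),Sclerina) (rooted by Ophiion) and count the minimum state changes it requires (Fitch parsimony):
I: 2; II: 2; III: 2; IV: 3; V: 2; VI: 1.
Total tree length = 12.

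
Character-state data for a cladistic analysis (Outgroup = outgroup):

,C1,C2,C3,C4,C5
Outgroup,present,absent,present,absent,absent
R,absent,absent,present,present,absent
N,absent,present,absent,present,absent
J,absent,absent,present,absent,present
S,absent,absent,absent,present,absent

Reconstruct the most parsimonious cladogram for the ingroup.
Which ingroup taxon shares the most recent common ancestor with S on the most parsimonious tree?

N

Character polarity is set by the outgroup: the derived state is whichever differs from the outgroup's state, so for C1, C3 the derived state is 'absent', and for the remaining characters it is 'present'.
C1 (derived state 'absent') is shared by all ingroup taxa — unites the whole ingroup.
C2: derived state 'present' in N only — an autapomorphy, so it tells us nothing about relationships among taxa.
C3: derived state 'absent' in N and S only — synapomorphy for {N, S}.
C4: derived state 'present' in N, R, and S only — synapomorphy for {N, R, S}.
C5 (derived state 'present') is unique to J (autapomorphy; uninformative for grouping).
Most parsimonious ingroup topology: ((R,(N,S)),J).
S and N form a cherry on this tree, so they are sister taxa.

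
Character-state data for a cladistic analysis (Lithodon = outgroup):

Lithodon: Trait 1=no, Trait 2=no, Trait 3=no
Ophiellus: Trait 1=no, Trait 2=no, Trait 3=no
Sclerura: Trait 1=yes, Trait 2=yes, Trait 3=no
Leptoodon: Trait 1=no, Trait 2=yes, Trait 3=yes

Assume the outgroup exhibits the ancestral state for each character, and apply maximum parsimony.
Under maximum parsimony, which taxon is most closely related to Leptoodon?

Sclerura

The outgroup has state 'no' for every character, so 'yes' is the derived state throughout.
Trait 1: derived state 'yes' in Sclerura only — an autapomorphy, so it tells us nothing about relationships among taxa.
Trait 2 (derived state 'yes') is shared by Leptoodon and Sclerura — a synapomorphy uniting that clade.
Trait 3 (derived state 'yes') is unique to Leptoodon (autapomorphy; uninformative for grouping).
Most parsimonious ingroup topology: (Ophiellus,(Sclerura,Leptoodon)).
Leptoodon and Sclerura form a cherry on this tree, so they are sister taxa.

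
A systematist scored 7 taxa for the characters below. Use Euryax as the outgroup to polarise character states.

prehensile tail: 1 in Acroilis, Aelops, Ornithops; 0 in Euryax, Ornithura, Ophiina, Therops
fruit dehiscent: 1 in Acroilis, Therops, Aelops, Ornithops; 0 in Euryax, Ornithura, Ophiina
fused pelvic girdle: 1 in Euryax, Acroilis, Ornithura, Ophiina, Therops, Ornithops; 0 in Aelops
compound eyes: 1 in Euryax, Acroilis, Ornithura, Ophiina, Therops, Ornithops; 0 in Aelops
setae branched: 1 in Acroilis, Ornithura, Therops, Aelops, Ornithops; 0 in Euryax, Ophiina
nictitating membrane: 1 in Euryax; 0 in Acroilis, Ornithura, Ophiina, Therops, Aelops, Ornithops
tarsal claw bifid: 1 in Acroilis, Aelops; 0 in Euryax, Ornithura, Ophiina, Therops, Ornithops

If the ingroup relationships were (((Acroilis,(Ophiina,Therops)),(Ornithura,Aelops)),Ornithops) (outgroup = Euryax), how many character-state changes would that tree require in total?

Map each character onto (((Acroilis,(Ophiina,Therops)),(Ornithura,Aelops)),Ornithops) (rooted by Euryax) and count the minimum state changes it requires (Fitch parsimony):
prehensile tail: 3; fruit dehiscent: 3; fused pelvic girdle: 1; compound eyes: 1; setae branched: 2; nictitating membrane: 1; tarsal claw bifid: 2.
Total tree length = 13.

13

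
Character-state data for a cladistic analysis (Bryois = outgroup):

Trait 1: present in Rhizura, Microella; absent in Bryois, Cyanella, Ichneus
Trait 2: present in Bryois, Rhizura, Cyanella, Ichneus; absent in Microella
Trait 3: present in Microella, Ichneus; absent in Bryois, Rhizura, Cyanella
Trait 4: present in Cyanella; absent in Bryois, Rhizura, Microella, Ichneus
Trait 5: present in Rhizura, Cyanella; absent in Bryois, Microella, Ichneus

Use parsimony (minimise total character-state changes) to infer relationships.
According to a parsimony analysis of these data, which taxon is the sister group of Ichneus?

Character polarity is set by the outgroup: the derived state is whichever differs from the outgroup's state, so for Trait 2 the derived state is 'absent', and for the remaining characters it is 'present'.
Trait 1 (state 'present') occurs in Microella and Rhizura but conflicts with the nesting implied by the other characters — most parsimoniously interpreted as homoplasy.
Trait 2 (derived state 'absent') is unique to Microella (autapomorphy; uninformative for grouping).
Trait 3: derived state 'present' in Ichneus and Microella only — synapomorphy for {Ichneus, Microella}.
Trait 4: derived state 'present' in Cyanella only — an autapomorphy, so it tells us nothing about relationships among taxa.
Trait 5: derived state 'present' in Cyanella and Rhizura only — synapomorphy for {Cyanella, Rhizura}.
Most parsimonious ingroup topology: ((Rhizura,Cyanella),(Microella,Ichneus)).
Ichneus and Microella form a cherry on this tree, so they are sister taxa.

Microella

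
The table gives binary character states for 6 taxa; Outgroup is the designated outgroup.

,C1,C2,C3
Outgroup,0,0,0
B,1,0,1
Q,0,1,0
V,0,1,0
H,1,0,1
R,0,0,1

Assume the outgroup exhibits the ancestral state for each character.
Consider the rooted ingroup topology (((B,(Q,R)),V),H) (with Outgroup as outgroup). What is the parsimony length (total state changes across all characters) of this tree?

Map each character onto (((B,(Q,R)),V),H) (rooted by Outgroup) and count the minimum state changes it requires (Fitch parsimony):
C1: 2; C2: 2; C3: 3.
Total tree length = 7.

7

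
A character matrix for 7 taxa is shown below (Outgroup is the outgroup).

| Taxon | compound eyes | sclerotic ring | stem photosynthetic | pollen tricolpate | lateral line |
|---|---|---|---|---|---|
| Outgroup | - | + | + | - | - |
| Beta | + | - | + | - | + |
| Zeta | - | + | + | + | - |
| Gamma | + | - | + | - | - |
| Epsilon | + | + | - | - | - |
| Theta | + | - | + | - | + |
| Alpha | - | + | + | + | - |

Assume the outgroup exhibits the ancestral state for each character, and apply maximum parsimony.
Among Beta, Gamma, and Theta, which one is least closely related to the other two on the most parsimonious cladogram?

Gamma

Character polarity is set by the outgroup: the derived state is whichever differs from the outgroup's state, so for sclerotic ring, stem photosynthetic the derived state is '-', and for the remaining characters it is '+'.
Only Beta, Epsilon, Gamma, and Theta show the derived state '+' for compound eyes, supporting them as a clade.
Only Beta, Gamma, and Theta show the derived state '-' for sclerotic ring, supporting them as a clade.
stem photosynthetic (derived state '-') is unique to Epsilon (autapomorphy; uninformative for grouping).
pollen tricolpate (derived state '+') is shared by Alpha and Zeta — a synapomorphy uniting that clade.
lateral line: derived state '+' in Beta and Theta only — synapomorphy for {Beta, Theta}.
Most parsimonious ingroup topology: ((Alpha,Zeta),((Gamma,(Beta,Theta)),Epsilon)).
Beta and Theta share a more recent common ancestor with each other than either does with Gamma, so Gamma is the least closely related of the three.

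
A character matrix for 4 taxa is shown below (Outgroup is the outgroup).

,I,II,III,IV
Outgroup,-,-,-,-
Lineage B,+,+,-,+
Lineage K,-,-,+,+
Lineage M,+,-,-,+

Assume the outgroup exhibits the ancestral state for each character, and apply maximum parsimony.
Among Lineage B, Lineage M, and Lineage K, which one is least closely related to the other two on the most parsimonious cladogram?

The outgroup has state '-' for every character, so '+' is the derived state throughout.
Only Lineage B and Lineage M show the derived state '+' for I, supporting them as a clade.
II: derived state '+' in Lineage B only — an autapomorphy, so it tells us nothing about relationships among taxa.
III (derived state '+') is unique to Lineage K (autapomorphy; uninformative for grouping).
IV (derived state '+') is shared by all ingroup taxa — unites the whole ingroup.
Most parsimonious ingroup topology: ((Lineage B,Lineage M),Lineage K).
Lineage B and Lineage M share a more recent common ancestor with each other than either does with Lineage K, so Lineage K is the least closely related of the three.

Lineage K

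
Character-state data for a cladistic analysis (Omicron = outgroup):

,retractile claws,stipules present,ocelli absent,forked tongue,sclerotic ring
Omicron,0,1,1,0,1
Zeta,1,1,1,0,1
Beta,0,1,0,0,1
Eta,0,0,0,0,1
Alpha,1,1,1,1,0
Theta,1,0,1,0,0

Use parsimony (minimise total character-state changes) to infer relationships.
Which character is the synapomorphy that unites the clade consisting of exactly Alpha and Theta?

sclerotic ring

Character polarity is set by the outgroup: the derived state is whichever differs from the outgroup's state, so for stipules present, ocelli absent, sclerotic ring the derived state is '0', and for the remaining characters it is '1'.
retractile claws: derived state '1' in Alpha, Theta, and Zeta only — synapomorphy for {Alpha, Theta, Zeta}.
stipules present groups Eta and Theta, which is incompatible with the clades supported by the remaining characters; treating it as convergent (homoplasy) costs fewer steps than any alternative tree.
ocelli absent (derived state '0') is shared by Beta and Eta — a synapomorphy uniting that clade.
forked tongue (derived state '1') is unique to Alpha (autapomorphy; uninformative for grouping).
sclerotic ring (derived state '0') is shared by Alpha and Theta — a synapomorphy uniting that clade.
Most parsimonious ingroup topology: ((Zeta,(Alpha,Theta)),(Beta,Eta)).
The clade {Alpha, Theta} is supported by sclerotic ring: its derived state '0' occurs in exactly those taxa and in no other taxon (including the outgroup).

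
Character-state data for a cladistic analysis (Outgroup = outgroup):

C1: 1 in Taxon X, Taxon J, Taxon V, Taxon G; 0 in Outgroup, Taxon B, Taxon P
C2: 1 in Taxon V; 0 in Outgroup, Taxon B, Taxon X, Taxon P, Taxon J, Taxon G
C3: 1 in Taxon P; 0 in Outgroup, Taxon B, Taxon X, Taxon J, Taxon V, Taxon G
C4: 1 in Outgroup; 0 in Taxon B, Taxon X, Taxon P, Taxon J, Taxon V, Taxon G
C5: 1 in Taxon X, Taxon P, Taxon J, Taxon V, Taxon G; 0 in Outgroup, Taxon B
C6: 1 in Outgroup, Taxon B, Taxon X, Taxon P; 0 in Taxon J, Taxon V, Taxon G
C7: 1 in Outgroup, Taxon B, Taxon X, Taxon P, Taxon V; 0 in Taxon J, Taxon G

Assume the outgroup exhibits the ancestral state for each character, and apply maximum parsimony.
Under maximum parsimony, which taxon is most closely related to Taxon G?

Taxon J

Character polarity is set by the outgroup: the derived state is whichever differs from the outgroup's state, so for C4, C6, C7 the derived state is '0', and for the remaining characters it is '1'.
C1: derived state '1' in Taxon G, Taxon J, Taxon V, and Taxon X only — synapomorphy for {Taxon G, Taxon J, Taxon V, Taxon X}.
C2 (derived state '1') is unique to Taxon V (autapomorphy; uninformative for grouping).
C3: derived state '1' in Taxon P only — an autapomorphy, so it tells us nothing about relationships among taxa.
All ingroup taxa share the derived state '0' for C4; it defines the ingroup but does not resolve relationships within it.
Only Taxon G, Taxon J, Taxon P, Taxon V, and Taxon X show the derived state '1' for C5, supporting them as a clade.
C6 (derived state '0') is shared by Taxon G, Taxon J, and Taxon V — a synapomorphy uniting that clade.
C7 (derived state '0') is shared by Taxon G and Taxon J — a synapomorphy uniting that clade.
Most parsimonious ingroup topology: (Taxon B,((Taxon X,((Taxon J,Taxon G),Taxon V)),Taxon P)).
Taxon G and Taxon J form a cherry on this tree, so they are sister taxa.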